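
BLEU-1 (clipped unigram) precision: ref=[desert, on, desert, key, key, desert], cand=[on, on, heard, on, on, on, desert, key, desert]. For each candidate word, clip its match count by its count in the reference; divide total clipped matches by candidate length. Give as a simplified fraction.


Reference word counts: {'desert': 3, 'key': 2, 'on': 1}
Checking each candidate word (with clipping):
  'on' -> in reference (ref count 1, used 1/1) -> match (matches: 1)
  'on' -> ref count 1 already used up (1/1) -> clipped, no match (matches: 1)
  'heard' -> not in reference -> no match (matches: 1)
  'on' -> ref count 1 already used up (1/1) -> clipped, no match (matches: 1)
  'on' -> ref count 1 already used up (1/1) -> clipped, no match (matches: 1)
  'on' -> ref count 1 already used up (1/1) -> clipped, no match (matches: 1)
  'desert' -> in reference (ref count 3, used 1/3) -> match (matches: 2)
  'key' -> in reference (ref count 2, used 1/2) -> match (matches: 3)
  'desert' -> in reference (ref count 3, used 2/3) -> match (matches: 4)
Clipped matches: 4, Candidate length: 9
Precision = 4/9

4/9


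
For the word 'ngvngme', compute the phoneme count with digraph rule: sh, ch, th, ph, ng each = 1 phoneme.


Parsing 'ngvngme' greedily, digraphs first:
  'ng' -> digraph (1 consonant phoneme) (phonemes so far: 1)
  'v' -> consonant phoneme (phonemes so far: 2)
  'ng' -> digraph (1 consonant phoneme) (phonemes so far: 3)
  'm' -> consonant phoneme (phonemes so far: 4)
  'e' -> vowel phoneme (phonemes so far: 5)
Total phonemes: 5

5


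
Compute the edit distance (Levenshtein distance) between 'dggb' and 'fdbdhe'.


Building DP table for s1='dggb' (len 4) and s2='fdbdhe' (len 6):
       f  d  b  d  h  e
    0  1  2  3  4  5  6
  d 1  1  1  2  3  4  5
  g 2  2  2  2  3  4  5
  g 3  3  3  3  3  4  5
  b 4  4  4  3  4  4  5
Edit distance = dp[4][6] = 5

5


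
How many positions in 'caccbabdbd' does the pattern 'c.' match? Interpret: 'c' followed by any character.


Pattern: c. means 'c' followed by any character.
Scanning 'caccbabdbd' position-by-position:
  Pos 0: window 'ca' -> MATCH
  Pos 1: window 'ac' -> no
  Pos 2: window 'cc' -> MATCH
  Pos 3: window 'cb' -> MATCH
  Pos 4: window 'ba' -> no
  Pos 5: window 'ab' -> no
  Pos 6: window 'bd' -> no
  Pos 7: window 'db' -> no
  Pos 8: window 'bd' -> no
  Pos 9: window 'd' -> no
Total matches: 3

3


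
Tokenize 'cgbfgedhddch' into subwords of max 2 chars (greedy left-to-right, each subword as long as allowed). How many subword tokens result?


'cgbfgedhddch' has 12 characters.
Chunking with max size 2:
  Chunk 1: 'cg' (positions 0-1)
  Chunk 2: 'bf' (positions 2-3)
  Chunk 3: 'ge' (positions 4-5)
  Chunk 4: 'dh' (positions 6-7)
  Chunk 5: 'dd' (positions 8-9)
  Chunk 6: 'ch' (positions 10-11)
Total chunks: ceil(12 / 2) = 6

6


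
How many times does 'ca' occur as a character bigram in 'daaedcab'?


Scanning 'daaedcab' for bigram 'ca':
  Position 0: 'da' -> no
  Position 1: 'aa' -> no
  Position 2: 'ae' -> no
  Position 3: 'ed' -> no
  Position 4: 'dc' -> no
  Position 5: 'ca' -> MATCH
  Position 6: 'ab' -> no
Total matches: 1

1


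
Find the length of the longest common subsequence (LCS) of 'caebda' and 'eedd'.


DP table for LCS of 'caebda' and 'eedd':
       e  e  d  d
    0  0  0  0  0
  c 0  0  0  0  0
  a 0  0  0  0  0
  e 0  1  1  1  1
  b 0  1  1  1  1
  d 0  1  1  2  2
  a 0  1  1  2  2
LCS: 'ed'
LCS length = 2

2


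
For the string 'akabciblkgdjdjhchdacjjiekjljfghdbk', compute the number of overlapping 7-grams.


String 'akabciblkgdjdjhchdacjjiekjljfghdbk' has length L = 34.
Number of overlapping n-grams = L - n + 1
Substituting: 34 - 7 + 1 = 28

28


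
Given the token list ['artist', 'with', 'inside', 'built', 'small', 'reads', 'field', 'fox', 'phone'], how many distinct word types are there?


Listing all tokens and tracking unique types:
  Token 1: 'artist' -> NEW (unique so far: 1)
  Token 2: 'with' -> NEW (unique so far: 2)
  Token 3: 'inside' -> NEW (unique so far: 3)
  Token 4: 'built' -> NEW (unique so far: 4)
  Token 5: 'small' -> NEW (unique so far: 5)
  Token 6: 'reads' -> NEW (unique so far: 6)
  Token 7: 'field' -> NEW (unique so far: 7)
  Token 8: 'fox' -> NEW (unique so far: 8)
  Token 9: 'phone' -> NEW (unique so far: 9)
Unique types: ('artist', 'built', 'field', 'fox', 'inside', 'phone', 'reads', 'small', 'with')
Vocabulary size: 9

9


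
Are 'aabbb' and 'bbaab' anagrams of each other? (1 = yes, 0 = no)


Sort characters of 'aabbb': 'aabbb'
Sort characters of 'bbaab': 'aabbb'
Sorted forms match -> they ARE anagrams
Result: 1

1


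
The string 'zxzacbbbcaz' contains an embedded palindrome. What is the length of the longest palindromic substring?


Scanning 'zxzacbbbcaz' for palindromic substrings.
Substring at positions 2-10: 'zacbbbcaz'.
Check: reverse('zacbbbcaz') = 'zacbbbcaz' -> palindrome confirmed.
Neighbouring characters ('x' / '-') break symmetry, so it cannot extend further.
No longer palindromic substring exists; longest length = 9

9


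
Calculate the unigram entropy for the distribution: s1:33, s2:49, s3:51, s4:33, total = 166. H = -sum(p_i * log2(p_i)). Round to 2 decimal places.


Computing entropy H = -sum(p_i * log2(p_i)):
  s1: p = 33/166 = 0.1988, -p*log2(p) = 0.4633
  s2: p = 49/166 = 0.2952, -p*log2(p) = 0.5196
  s3: p = 51/166 = 0.3072, -p*log2(p) = 0.5231
  s4: p = 33/166 = 0.1988, -p*log2(p) = 0.4633
H = sum of terms = 1.9693
Rounded to 2 decimals: 1.97

1.97


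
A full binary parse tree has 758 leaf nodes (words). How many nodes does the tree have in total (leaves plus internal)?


Leaf nodes (terminals): 758
Internal nodes = n - 1 = 758 - 1 = 757
Total = leaves + internal = 758 + 757 = 1515

1515


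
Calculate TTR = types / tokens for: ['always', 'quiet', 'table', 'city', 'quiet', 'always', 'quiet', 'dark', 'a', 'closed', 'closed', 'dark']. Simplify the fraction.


Tokens: 12
Unique types: ('a', 'always', 'city', 'closed', 'dark', 'quiet', 'table') = 7
TTR = 7/12
Already in lowest terms.

7/12


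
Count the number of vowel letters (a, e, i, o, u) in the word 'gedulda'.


Scanning each character of 'gedulda':
  Position 1: 'g' -> consonant (running count: 0)
  Position 2: 'e' -> vowel (running count: 1)
  Position 3: 'd' -> consonant (running count: 1)
  Position 4: 'u' -> vowel (running count: 2)
  Position 5: 'l' -> consonant (running count: 2)
  Position 6: 'd' -> consonant (running count: 2)
  Position 7: 'a' -> vowel (running count: 3)
Total vowels: 3

3


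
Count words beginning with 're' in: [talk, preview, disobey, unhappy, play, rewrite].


Checking each word for prefix 're':
  'talk' -> no (count: 0)
  'preview' -> no (count: 0)
  'disobey' -> no (count: 0)
  'unhappy' -> no (count: 0)
  'play' -> no (count: 0)
  'rewrite' -> YES, starts with 're' (count: 1)
Total with prefix 're': 1

1


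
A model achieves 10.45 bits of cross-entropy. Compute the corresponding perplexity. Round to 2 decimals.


Perplexity formula: PP = 2^H
H = 10.45
PP = 2^10.45
Decompose: 2^10.45 = 2^10 * 2^0.45
2^10 = 1024, 2^0.45 ~ 1.3660403
PP ~ 1024 * 1.3660403 = 1398.8252672
Rounded to 2 decimals: 1398.83

1398.83


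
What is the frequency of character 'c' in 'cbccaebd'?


Scanning 'cbccaebd' for 'c':
  Position 0: 'c' -> MATCH (count: 1)
  Position 2: 'c' -> MATCH (count: 2)
  Position 3: 'c' -> MATCH (count: 3)
Total occurrences of 'c': 3

3


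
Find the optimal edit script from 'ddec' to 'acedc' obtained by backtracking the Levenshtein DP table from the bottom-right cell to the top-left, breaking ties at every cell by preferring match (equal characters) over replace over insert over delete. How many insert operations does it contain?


Edit distance = 3. Backtracking from cell (4, 5) with preference match > replace > insert > delete,
then listing the resulting alignment 'ddec' -> 'acedc' left to right:
  Step 1: replace d->a
  Step 2: replace d->c
  Step 3: keep 'e'
  Step 4: insert 'd' [insertion #1]
  Step 5: keep 'c'
Total insertions: 1

1


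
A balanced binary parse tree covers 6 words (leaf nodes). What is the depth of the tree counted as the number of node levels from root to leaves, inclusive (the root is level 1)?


In a balanced binary tree with n leaves the deepest leaf is ceil(log2(n)) edges below the root,
so counting node levels inclusive of root and leaves gives ceil(log2(n)) + 1 levels.
log2(6) = 2.5850
ceil(2.5850) = 3
levels = 3 + 1 = 4

4


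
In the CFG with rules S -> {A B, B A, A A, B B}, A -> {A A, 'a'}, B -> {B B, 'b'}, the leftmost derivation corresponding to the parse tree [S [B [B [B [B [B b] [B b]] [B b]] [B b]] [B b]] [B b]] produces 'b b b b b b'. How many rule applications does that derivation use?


Every bracketed nonterminal node [X ...] in the tree is produced by exactly one rule application.
Reading the tree off as a leftmost derivation:
  Step 1: S  =>  B B   (applied S -> B B)
  Step 2: B B  =>  B B B   (applied B -> B B)
  Step 3: B B B  =>  B B B B   (applied B -> B B)
  Step 4: B B B B  =>  B B B B B   (applied B -> B B)
  Step 5: B B B B B  =>  B B B B B B   (applied B -> B B)
  Step 6: B B B B B B  =>  b B B B B B   (applied B -> b)
  Step 7: b B B B B B  =>  b b B B B B   (applied B -> b)
  Step 8: b b B B B B  =>  b b b B B B   (applied B -> b)
  Step 9: b b b B B B  =>  b b b b B B   (applied B -> b)
  Step 10: b b b b B B  =>  b b b b b B   (applied B -> b)
  Step 11: b b b b b B  =>  b b b b b b   (applied B -> b)
Final yield: b b b b b b
Total rewrite steps: 11

11


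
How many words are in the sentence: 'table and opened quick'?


Counting words by splitting on spaces:
  Word 1: 'table'
  Word 2: 'and'
  Word 3: 'opened'
  Word 4: 'quick'
Total words: 4

4


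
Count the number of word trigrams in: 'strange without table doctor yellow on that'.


Word trigrams from [7] words:
  Trigram 1: (strange without table)
  Trigram 2: (without table doctor)
  Trigram 3: (table doctor yellow)
  Trigram 4: (doctor yellow on)
  Trigram 5: (yellow on that)
Total word trigrams: 7 - 2 = 5

5


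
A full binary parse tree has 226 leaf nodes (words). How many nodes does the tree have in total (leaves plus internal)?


Leaf nodes (terminals): 226
Internal nodes = n - 1 = 226 - 1 = 225
Total = leaves + internal = 226 + 225 = 451

451


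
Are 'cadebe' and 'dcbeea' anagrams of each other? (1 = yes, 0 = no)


Sort characters of 'cadebe': 'abcdee'
Sort characters of 'dcbeea': 'abcdee'
Sorted forms match -> they ARE anagrams
Result: 1

1


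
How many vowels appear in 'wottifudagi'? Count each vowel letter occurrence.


Scanning each character of 'wottifudagi':
  Position 1: 'w' -> consonant (running count: 0)
  Position 2: 'o' -> vowel (running count: 1)
  Position 3: 't' -> consonant (running count: 1)
  Position 4: 't' -> consonant (running count: 1)
  Position 5: 'i' -> vowel (running count: 2)
  Position 6: 'f' -> consonant (running count: 2)
  Position 7: 'u' -> vowel (running count: 3)
  Position 8: 'd' -> consonant (running count: 3)
  Position 9: 'a' -> vowel (running count: 4)
  Position 10: 'g' -> consonant (running count: 4)
  Position 11: 'i' -> vowel (running count: 5)
Total vowels: 5

5


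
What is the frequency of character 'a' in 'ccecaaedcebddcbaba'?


Scanning 'ccecaaedcebddcbaba' for 'a':
  Position 4: 'a' -> MATCH (count: 1)
  Position 5: 'a' -> MATCH (count: 2)
  Position 15: 'a' -> MATCH (count: 3)
  Position 17: 'a' -> MATCH (count: 4)
Total occurrences of 'a': 4

4


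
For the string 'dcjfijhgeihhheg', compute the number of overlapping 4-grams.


String 'dcjfijhgeihhheg' has length L = 15.
Number of overlapping n-grams = L - n + 1
Substituting: 15 - 4 + 1 = 12

12


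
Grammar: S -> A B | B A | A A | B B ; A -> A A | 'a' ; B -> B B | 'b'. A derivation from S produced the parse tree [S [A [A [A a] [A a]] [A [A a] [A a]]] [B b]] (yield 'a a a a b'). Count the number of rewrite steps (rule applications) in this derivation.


Every bracketed nonterminal node [X ...] in the tree is produced by exactly one rule application.
Reading the tree off as a leftmost derivation:
  Step 1: S  =>  A B   (applied S -> A B)
  Step 2: A B  =>  A A B   (applied A -> A A)
  Step 3: A A B  =>  A A A B   (applied A -> A A)
  Step 4: A A A B  =>  a A A B   (applied A -> a)
  Step 5: a A A B  =>  a a A B   (applied A -> a)
  Step 6: a a A B  =>  a a A A B   (applied A -> A A)
  Step 7: a a A A B  =>  a a a A B   (applied A -> a)
  Step 8: a a a A B  =>  a a a a B   (applied A -> a)
  Step 9: a a a a B  =>  a a a a b   (applied B -> b)
Final yield: a a a a b
Total rewrite steps: 9

9


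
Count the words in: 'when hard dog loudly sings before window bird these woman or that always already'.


Counting words by splitting on spaces:
  Word 1: 'when'
  Word 2: 'hard'
  Word 3: 'dog'
  Word 4: 'loudly'
  Word 5: 'sings'
  Word 6: 'before'
  Word 7: 'window'
  Word 8: 'bird'
  Word 9: 'these'
  Word 10: 'woman'
  Word 11: 'or'
  Word 12: 'that'
  Word 13: 'always'
  Word 14: 'already'
Total words: 14

14


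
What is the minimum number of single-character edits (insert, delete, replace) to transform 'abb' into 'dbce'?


Building DP table for s1='abb' (len 3) and s2='dbce' (len 4):
       d  b  c  e
    0  1  2  3  4
  a 1  1  2  3  4
  b 2  2  1  2  3
  b 3  3  2  2  3
Edit distance = dp[3][4] = 3

3


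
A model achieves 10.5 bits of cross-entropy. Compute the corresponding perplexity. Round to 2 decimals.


Perplexity formula: PP = 2^H
H = 10.5
PP = 2^10.5
Decompose: 2^10.5 = 2^10 * 2^0.5 = 2^10 * sqrt(2)
2^10 = 1024, sqrt(2) ~ 1.4142136
PP ~ 1024 * 1.4142136 = 1448.1547264
Rounded to 2 decimals: 1448.15

1448.15


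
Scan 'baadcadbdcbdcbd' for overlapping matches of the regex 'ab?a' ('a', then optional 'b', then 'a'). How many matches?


Pattern: ab?a means 'a', then optional 'b', then 'a'.
Scanning 'baadcadbdcbdcbd' position-by-position:
  Pos 0: window 'baa' -> no
  Pos 1: window 'aad' -> MATCH
  Pos 2: window 'adc' -> no
  Pos 3: window 'dca' -> no
  Pos 4: window 'cad' -> no
  Pos 5: window 'adb' -> no
  Pos 6: window 'dbd' -> no
  Pos 7: window 'bdc' -> no
  Pos 8: window 'dcb' -> no
  Pos 9: window 'cbd' -> no
  Pos 10: window 'bdc' -> no
  Pos 11: window 'dcb' -> no
  Pos 12: window 'cbd' -> no
  Pos 13: window 'bd' -> no
  Pos 14: window 'd' -> no
Total matches: 1

1


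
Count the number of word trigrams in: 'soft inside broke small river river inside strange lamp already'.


Word trigrams from [10] words:
  Trigram 1: (soft inside broke)
  Trigram 2: (inside broke small)
  Trigram 3: (broke small river)
  Trigram 4: (small river river)
  Trigram 5: (river river inside)
  Trigram 6: (river inside strange)
  Trigram 7: (inside strange lamp)
  Trigram 8: (strange lamp already)
Total word trigrams: 10 - 2 = 8

8


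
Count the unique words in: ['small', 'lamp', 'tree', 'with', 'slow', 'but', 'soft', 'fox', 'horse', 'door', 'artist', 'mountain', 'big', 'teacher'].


Listing all tokens and tracking unique types:
  Token 1: 'small' -> NEW (unique so far: 1)
  Token 2: 'lamp' -> NEW (unique so far: 2)
  Token 3: 'tree' -> NEW (unique so far: 3)
  Token 4: 'with' -> NEW (unique so far: 4)
  Token 5: 'slow' -> NEW (unique so far: 5)
  Token 6: 'but' -> NEW (unique so far: 6)
  Token 7: 'soft' -> NEW (unique so far: 7)
  Token 8: 'fox' -> NEW (unique so far: 8)
  Token 9: 'horse' -> NEW (unique so far: 9)
  Token 10: 'door' -> NEW (unique so far: 10)
  Token 11: 'artist' -> NEW (unique so far: 11)
  Token 12: 'mountain' -> NEW (unique so far: 12)
  Token 13: 'big' -> NEW (unique so far: 13)
  Token 14: 'teacher' -> NEW (unique so far: 14)
Unique types: ('artist', 'big', 'but', 'door', 'fox', 'horse', 'lamp', 'mountain', 'slow', 'small', 'soft', 'teacher', 'tree', 'with')
Vocabulary size: 14

14


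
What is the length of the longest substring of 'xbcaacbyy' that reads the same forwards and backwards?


Scanning 'xbcaacbyy' for palindromic substrings.
Substring at positions 1-6: 'bcaacb'.
Check: reverse('bcaacb') = 'bcaacb' -> palindrome confirmed.
Neighbouring characters ('x' / 'y') break symmetry, so it cannot extend further.
No longer palindromic substring exists; longest length = 6

6


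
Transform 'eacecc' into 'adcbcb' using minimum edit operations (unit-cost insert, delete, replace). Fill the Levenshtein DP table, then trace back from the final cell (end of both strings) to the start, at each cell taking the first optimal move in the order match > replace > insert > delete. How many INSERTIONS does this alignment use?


Edit distance = 4. Backtracking from cell (6, 6) with preference match > replace > insert > delete,
then listing the resulting alignment 'eacecc' -> 'adcbcb' left to right:
  Step 1: replace e->a
  Step 2: replace a->d
  Step 3: keep 'c'
  Step 4: replace e->b
  Step 5: keep 'c'
  Step 6: replace c->b
Total insertions: 0

0


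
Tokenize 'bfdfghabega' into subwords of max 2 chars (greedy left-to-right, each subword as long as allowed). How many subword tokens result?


'bfdfghabega' has 11 characters.
Chunking with max size 2:
  Chunk 1: 'bf' (positions 0-1)
  Chunk 2: 'df' (positions 2-3)
  Chunk 3: 'gh' (positions 4-5)
  Chunk 4: 'ab' (positions 6-7)
  Chunk 5: 'eg' (positions 8-9)
  Chunk 6: 'a' (positions 10-10)
Total chunks: ceil(11 / 2) = 6

6


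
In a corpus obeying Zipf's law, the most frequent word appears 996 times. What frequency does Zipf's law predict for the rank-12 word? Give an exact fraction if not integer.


Zipf's law: freq(rank) = f1 / rank
f1 = 996, rank = 12
freq = 996 / 12
= 83

83


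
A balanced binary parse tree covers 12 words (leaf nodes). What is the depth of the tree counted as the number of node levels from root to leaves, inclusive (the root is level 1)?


In a balanced binary tree with n leaves the deepest leaf is ceil(log2(n)) edges below the root,
so counting node levels inclusive of root and leaves gives ceil(log2(n)) + 1 levels.
log2(12) = 3.5850
ceil(3.5850) = 4
levels = 4 + 1 = 5

5


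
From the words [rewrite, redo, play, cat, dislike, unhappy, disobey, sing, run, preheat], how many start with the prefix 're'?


Checking each word for prefix 're':
  'rewrite' -> YES, starts with 're' (count: 1)
  'redo' -> YES, starts with 're' (count: 2)
  'play' -> no (count: 2)
  'cat' -> no (count: 2)
  'dislike' -> no (count: 2)
  'unhappy' -> no (count: 2)
  'disobey' -> no (count: 2)
  'sing' -> no (count: 2)
  'run' -> no (count: 2)
  'preheat' -> no (count: 2)
Total with prefix 're': 2

2


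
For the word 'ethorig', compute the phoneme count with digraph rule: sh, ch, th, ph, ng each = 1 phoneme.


Parsing 'ethorig' greedily, digraphs first:
  'e' -> vowel phoneme (phonemes so far: 1)
  'th' -> digraph (1 consonant phoneme) (phonemes so far: 2)
  'o' -> vowel phoneme (phonemes so far: 3)
  'r' -> consonant phoneme (phonemes so far: 4)
  'i' -> vowel phoneme (phonemes so far: 5)
  'g' -> consonant phoneme (phonemes so far: 6)
Total phonemes: 6

6


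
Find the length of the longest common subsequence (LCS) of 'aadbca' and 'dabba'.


DP table for LCS of 'aadbca' and 'dabba':
       d  a  b  b  a
    0  0  0  0  0  0
  a 0  0  1  1  1  1
  a 0  0  1  1  1  2
  d 0  1  1  1  1  2
  b 0  1  1  2  2  2
  c 0  1  1  2  2  2
  a 0  1  2  2  2  3
LCS: 'aba'
LCS length = 3

3


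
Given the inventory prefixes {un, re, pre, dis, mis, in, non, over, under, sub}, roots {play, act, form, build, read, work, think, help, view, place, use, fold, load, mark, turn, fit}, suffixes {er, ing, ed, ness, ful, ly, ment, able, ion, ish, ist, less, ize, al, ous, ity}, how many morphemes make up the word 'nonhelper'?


Segmenting 'nonhelper' against the inventory:
  'non' -> prefix (morpheme 1)
  'help' -> root (morpheme 2)
  'er' -> suffix (morpheme 3)
Total morphemes: 3

3


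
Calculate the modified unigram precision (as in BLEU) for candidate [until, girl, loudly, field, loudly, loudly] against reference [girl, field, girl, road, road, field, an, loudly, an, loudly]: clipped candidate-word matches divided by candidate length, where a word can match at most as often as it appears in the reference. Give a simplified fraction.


Reference word counts: {'an': 2, 'field': 2, 'girl': 2, 'loudly': 2, 'road': 2}
Checking each candidate word (with clipping):
  'until' -> not in reference -> no match (matches: 0)
  'girl' -> in reference (ref count 2, used 1/2) -> match (matches: 1)
  'loudly' -> in reference (ref count 2, used 1/2) -> match (matches: 2)
  'field' -> in reference (ref count 2, used 1/2) -> match (matches: 3)
  'loudly' -> in reference (ref count 2, used 2/2) -> match (matches: 4)
  'loudly' -> ref count 2 already used up (2/2) -> clipped, no match (matches: 4)
Clipped matches: 4, Candidate length: 6
Precision = 4/6 = 2/3

2/3


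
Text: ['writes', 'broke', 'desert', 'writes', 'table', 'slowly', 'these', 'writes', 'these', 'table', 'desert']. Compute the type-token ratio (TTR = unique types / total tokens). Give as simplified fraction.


Tokens: 11
Unique types: ('broke', 'desert', 'slowly', 'table', 'these', 'writes') = 6
TTR = 6/11
Already in lowest terms.

6/11


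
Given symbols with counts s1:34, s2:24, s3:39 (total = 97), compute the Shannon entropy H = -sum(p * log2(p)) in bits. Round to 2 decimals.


Computing entropy H = -sum(p_i * log2(p_i)):
  s1: p = 34/97 = 0.3505, -p*log2(p) = 0.5301
  s2: p = 24/97 = 0.2474, -p*log2(p) = 0.4985
  s3: p = 39/97 = 0.4021, -p*log2(p) = 0.5285
H = sum of terms = 1.5571
Rounded to 2 decimals: 1.56

1.56


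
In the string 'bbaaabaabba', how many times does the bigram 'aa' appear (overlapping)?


Scanning 'bbaaabaabba' for bigram 'aa':
  Position 0: 'bb' -> no
  Position 1: 'ba' -> no
  Position 2: 'aa' -> MATCH
  Position 3: 'aa' -> MATCH
  Position 4: 'ab' -> no
  Position 5: 'ba' -> no
  Position 6: 'aa' -> MATCH
  Position 7: 'ab' -> no
  Position 8: 'bb' -> no
  Position 9: 'ba' -> no
Total matches: 3

3


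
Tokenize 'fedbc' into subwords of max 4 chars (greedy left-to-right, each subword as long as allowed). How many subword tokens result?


'fedbc' has 5 characters.
Chunking with max size 4:
  Chunk 1: 'fedb' (positions 0-3)
  Chunk 2: 'c' (positions 4-4)
Total chunks: ceil(5 / 4) = 2

2


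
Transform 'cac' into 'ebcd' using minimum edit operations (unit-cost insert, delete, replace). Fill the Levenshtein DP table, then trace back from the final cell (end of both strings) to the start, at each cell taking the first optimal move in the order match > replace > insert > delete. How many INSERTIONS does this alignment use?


Edit distance = 3. Backtracking from cell (3, 4) with preference match > replace > insert > delete,
then listing the resulting alignment 'cac' -> 'ebcd' left to right:
  Step 1: replace c->e
  Step 2: replace a->b
  Step 3: keep 'c'
  Step 4: insert 'd' [insertion #1]
Total insertions: 1

1


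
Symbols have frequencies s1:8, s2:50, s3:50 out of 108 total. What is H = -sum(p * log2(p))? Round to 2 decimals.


Computing entropy H = -sum(p_i * log2(p_i)):
  s1: p = 8/108 = 0.0741, -p*log2(p) = 0.2781
  s2: p = 50/108 = 0.4630, -p*log2(p) = 0.5144
  s3: p = 50/108 = 0.4630, -p*log2(p) = 0.5144
H = sum of terms = 1.3069
Rounded to 2 decimals: 1.31

1.31


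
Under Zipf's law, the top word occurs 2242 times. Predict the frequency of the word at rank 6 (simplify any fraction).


Zipf's law: freq(rank) = f1 / rank
f1 = 2242, rank = 6
freq = 2242 / 6
GCD(2242, 6) = 2
Simplified: 1121/3

1121/3


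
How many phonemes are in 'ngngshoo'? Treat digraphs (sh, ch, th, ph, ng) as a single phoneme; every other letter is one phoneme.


Parsing 'ngngshoo' greedily, digraphs first:
  'ng' -> digraph (1 consonant phoneme) (phonemes so far: 1)
  'ng' -> digraph (1 consonant phoneme) (phonemes so far: 2)
  'sh' -> digraph (1 consonant phoneme) (phonemes so far: 3)
  'o' -> vowel phoneme (phonemes so far: 4)
  'o' -> vowel phoneme (phonemes so far: 5)
Total phonemes: 5

5


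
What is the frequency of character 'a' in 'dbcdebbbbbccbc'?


Scanning 'dbcdebbbbbccbc' for 'a':
  No matches found.
Total occurrences of 'a': 0

0


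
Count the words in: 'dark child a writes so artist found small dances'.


Counting words by splitting on spaces:
  Word 1: 'dark'
  Word 2: 'child'
  Word 3: 'a'
  Word 4: 'writes'
  Word 5: 'so'
  Word 6: 'artist'
  Word 7: 'found'
  Word 8: 'small'
  Word 9: 'dances'
Total words: 9

9


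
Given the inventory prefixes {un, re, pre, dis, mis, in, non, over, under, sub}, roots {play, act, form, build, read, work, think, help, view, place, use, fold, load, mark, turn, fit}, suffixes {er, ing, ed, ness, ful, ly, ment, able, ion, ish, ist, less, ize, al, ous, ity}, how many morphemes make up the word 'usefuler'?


Segmenting 'usefuler' against the inventory:
  'use' -> root (morpheme 1)
  'ful' -> suffix (morpheme 2)
  'er' -> suffix (morpheme 3)
Total morphemes: 3

3


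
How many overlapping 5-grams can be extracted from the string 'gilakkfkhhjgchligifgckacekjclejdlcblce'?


String 'gilakkfkhhjgchligifgckacekjclejdlcblce' has length L = 38.
Number of overlapping n-grams = L - n + 1
Substituting: 38 - 5 + 1 = 34

34


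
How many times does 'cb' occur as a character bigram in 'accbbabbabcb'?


Scanning 'accbbabbabcb' for bigram 'cb':
  Position 0: 'ac' -> no
  Position 1: 'cc' -> no
  Position 2: 'cb' -> MATCH
  Position 3: 'bb' -> no
  Position 4: 'ba' -> no
  Position 5: 'ab' -> no
  Position 6: 'bb' -> no
  Position 7: 'ba' -> no
  Position 8: 'ab' -> no
  Position 9: 'bc' -> no
  Position 10: 'cb' -> MATCH
Total matches: 2

2


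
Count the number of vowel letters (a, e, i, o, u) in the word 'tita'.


Scanning each character of 'tita':
  Position 1: 't' -> consonant (running count: 0)
  Position 2: 'i' -> vowel (running count: 1)
  Position 3: 't' -> consonant (running count: 1)
  Position 4: 'a' -> vowel (running count: 2)
Total vowels: 2

2


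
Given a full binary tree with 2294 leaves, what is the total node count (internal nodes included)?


Leaf nodes (terminals): 2294
Internal nodes = n - 1 = 2294 - 1 = 2293
Total = leaves + internal = 2294 + 2293 = 4587

4587


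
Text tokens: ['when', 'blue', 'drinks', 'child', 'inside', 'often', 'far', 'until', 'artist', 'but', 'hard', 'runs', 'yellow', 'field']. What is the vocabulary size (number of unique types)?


Listing all tokens and tracking unique types:
  Token 1: 'when' -> NEW (unique so far: 1)
  Token 2: 'blue' -> NEW (unique so far: 2)
  Token 3: 'drinks' -> NEW (unique so far: 3)
  Token 4: 'child' -> NEW (unique so far: 4)
  Token 5: 'inside' -> NEW (unique so far: 5)
  Token 6: 'often' -> NEW (unique so far: 6)
  Token 7: 'far' -> NEW (unique so far: 7)
  Token 8: 'until' -> NEW (unique so far: 8)
  Token 9: 'artist' -> NEW (unique so far: 9)
  Token 10: 'but' -> NEW (unique so far: 10)
  Token 11: 'hard' -> NEW (unique so far: 11)
  Token 12: 'runs' -> NEW (unique so far: 12)
  Token 13: 'yellow' -> NEW (unique so far: 13)
  Token 14: 'field' -> NEW (unique so far: 14)
Unique types: ('artist', 'blue', 'but', 'child', 'drinks', 'far', 'field', 'hard', 'inside', 'often', 'runs', 'until', 'when', 'yellow')
Vocabulary size: 14

14


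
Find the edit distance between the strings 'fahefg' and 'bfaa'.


Building DP table for s1='fahefg' (len 6) and s2='bfaa' (len 4):
       b  f  a  a
    0  1  2  3  4
  f 1  1  1  2  3
  a 2  2  2  1  2
  h 3  3  3  2  2
  e 4  4  4  3  3
  f 5  5  4  4  4
  g 6  6  5  5  5
Edit distance = dp[6][4] = 5

5


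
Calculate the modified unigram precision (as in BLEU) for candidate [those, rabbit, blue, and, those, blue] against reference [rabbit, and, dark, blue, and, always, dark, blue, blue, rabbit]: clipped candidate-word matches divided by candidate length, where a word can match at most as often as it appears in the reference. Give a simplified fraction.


Reference word counts: {'always': 1, 'and': 2, 'blue': 3, 'dark': 2, 'rabbit': 2}
Checking each candidate word (with clipping):
  'those' -> not in reference -> no match (matches: 0)
  'rabbit' -> in reference (ref count 2, used 1/2) -> match (matches: 1)
  'blue' -> in reference (ref count 3, used 1/3) -> match (matches: 2)
  'and' -> in reference (ref count 2, used 1/2) -> match (matches: 3)
  'those' -> not in reference -> no match (matches: 3)
  'blue' -> in reference (ref count 3, used 2/3) -> match (matches: 4)
Clipped matches: 4, Candidate length: 6
Precision = 4/6 = 2/3

2/3


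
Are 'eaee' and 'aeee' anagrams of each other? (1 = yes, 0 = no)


Sort characters of 'eaee': 'aeee'
Sort characters of 'aeee': 'aeee'
Sorted forms match -> they ARE anagrams
Result: 1

1


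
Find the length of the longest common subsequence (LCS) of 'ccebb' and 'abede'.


DP table for LCS of 'ccebb' and 'abede':
       a  b  e  d  e
    0  0  0  0  0  0
  c 0  0  0  0  0  0
  c 0  0  0  0  0  0
  e 0  0  0  1  1  1
  b 0  0  1  1  1  1
  b 0  0  1  1  1  1
LCS: 'e'
LCS length = 1

1


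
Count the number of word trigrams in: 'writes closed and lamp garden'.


Word trigrams from [5] words:
  Trigram 1: (writes closed and)
  Trigram 2: (closed and lamp)
  Trigram 3: (and lamp garden)
Total word trigrams: 5 - 2 = 3

3


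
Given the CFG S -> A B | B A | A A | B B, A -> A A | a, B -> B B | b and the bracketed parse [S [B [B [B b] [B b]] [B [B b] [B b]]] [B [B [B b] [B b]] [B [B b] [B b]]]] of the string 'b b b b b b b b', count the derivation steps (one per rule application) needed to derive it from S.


Every bracketed nonterminal node [X ...] in the tree is produced by exactly one rule application.
Reading the tree off as a leftmost derivation:
  Step 1: S  =>  B B   (applied S -> B B)
  Step 2: B B  =>  B B B   (applied B -> B B)
  Step 3: B B B  =>  B B B B   (applied B -> B B)
  Step 4: B B B B  =>  b B B B   (applied B -> b)
  Step 5: b B B B  =>  b b B B   (applied B -> b)
  Step 6: b b B B  =>  b b B B B   (applied B -> B B)
  Step 7: b b B B B  =>  b b b B B   (applied B -> b)
  Step 8: b b b B B  =>  b b b b B   (applied B -> b)
  Step 9: b b b b B  =>  b b b b B B   (applied B -> B B)
  Step 10: b b b b B B  =>  b b b b B B B   (applied B -> B B)
  Step 11: b b b b B B B  =>  b b b b b B B   (applied B -> b)
  Step 12: b b b b b B B  =>  b b b b b b B   (applied B -> b)
  Step 13: b b b b b b B  =>  b b b b b b B B   (applied B -> B B)
  Step 14: b b b b b b B B  =>  b b b b b b b B   (applied B -> b)
  Step 15: b b b b b b b B  =>  b b b b b b b b   (applied B -> b)
Final yield: b b b b b b b b
Total rewrite steps: 15

15


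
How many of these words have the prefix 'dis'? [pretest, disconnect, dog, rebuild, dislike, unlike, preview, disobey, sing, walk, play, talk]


Checking each word for prefix 'dis':
  'pretest' -> no (count: 0)
  'disconnect' -> YES, starts with 'dis' (count: 1)
  'dog' -> no (count: 1)
  'rebuild' -> no (count: 1)
  'dislike' -> YES, starts with 'dis' (count: 2)
  'unlike' -> no (count: 2)
  'preview' -> no (count: 2)
  'disobey' -> YES, starts with 'dis' (count: 3)
  'sing' -> no (count: 3)
  'walk' -> no (count: 3)
  'play' -> no (count: 3)
  'talk' -> no (count: 3)
Total with prefix 'dis': 3

3


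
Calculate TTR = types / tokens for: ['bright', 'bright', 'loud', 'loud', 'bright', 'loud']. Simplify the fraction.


Tokens: 6
Unique types: ('bright', 'loud') = 2
TTR = 2/6
Simplify: divide both by 2 -> 1/3
TTR = 1/3

1/3


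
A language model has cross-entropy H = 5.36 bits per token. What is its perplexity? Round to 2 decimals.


Perplexity formula: PP = 2^H
H = 5.36
PP = 2^5.36
Decompose: 2^5.36 = 2^5 * 2^0.36
2^5 = 32, 2^0.36 ~ 1.2834259
PP ~ 32 * 1.2834259 = 41.0696288
Rounded to 2 decimals: 41.07

41.07


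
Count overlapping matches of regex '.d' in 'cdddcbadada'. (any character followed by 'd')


Pattern: .d means any character followed by 'd'.
Scanning 'cdddcbadada' position-by-position:
  Pos 0: window 'cd' -> MATCH
  Pos 1: window 'dd' -> MATCH
  Pos 2: window 'dd' -> MATCH
  Pos 3: window 'dc' -> no
  Pos 4: window 'cb' -> no
  Pos 5: window 'ba' -> no
  Pos 6: window 'ad' -> MATCH
  Pos 7: window 'da' -> no
  Pos 8: window 'ad' -> MATCH
  Pos 9: window 'da' -> no
  Pos 10: window 'a' -> no
Total matches: 5

5


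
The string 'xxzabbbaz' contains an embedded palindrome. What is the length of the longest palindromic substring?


Scanning 'xxzabbbaz' for palindromic substrings.
Substring at positions 2-8: 'zabbbaz'.
Check: reverse('zabbbaz') = 'zabbbaz' -> palindrome confirmed.
Neighbouring characters ('x' / '-') break symmetry, so it cannot extend further.
No longer palindromic substring exists; longest length = 7

7


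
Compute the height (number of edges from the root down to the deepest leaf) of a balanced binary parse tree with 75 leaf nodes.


In a balanced binary tree with n leaves the deepest leaf is ceil(log2(n)) edges below the root.
log2(75) = 6.2288
ceil(6.2288) = 7
height (edges) = 7

7


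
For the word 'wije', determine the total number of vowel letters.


Scanning each character of 'wije':
  Position 1: 'w' -> consonant (running count: 0)
  Position 2: 'i' -> vowel (running count: 1)
  Position 3: 'j' -> consonant (running count: 1)
  Position 4: 'e' -> vowel (running count: 2)
Total vowels: 2

2


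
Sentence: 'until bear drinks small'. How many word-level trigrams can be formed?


Word trigrams from [4] words:
  Trigram 1: (until bear drinks)
  Trigram 2: (bear drinks small)
Total word trigrams: 4 - 2 = 2

2


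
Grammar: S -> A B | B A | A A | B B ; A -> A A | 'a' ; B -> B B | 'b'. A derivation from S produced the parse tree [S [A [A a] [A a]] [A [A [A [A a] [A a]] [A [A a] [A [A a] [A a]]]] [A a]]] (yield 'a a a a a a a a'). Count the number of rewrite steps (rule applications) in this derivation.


Every bracketed nonterminal node [X ...] in the tree is produced by exactly one rule application.
Reading the tree off as a leftmost derivation:
  Step 1: S  =>  A A   (applied S -> A A)
  Step 2: A A  =>  A A A   (applied A -> A A)
  Step 3: A A A  =>  a A A   (applied A -> a)
  Step 4: a A A  =>  a a A   (applied A -> a)
  Step 5: a a A  =>  a a A A   (applied A -> A A)
  Step 6: a a A A  =>  a a A A A   (applied A -> A A)
  Step 7: a a A A A  =>  a a A A A A   (applied A -> A A)
  Step 8: a a A A A A  =>  a a a A A A   (applied A -> a)
  Step 9: a a a A A A  =>  a a a a A A   (applied A -> a)
  Step 10: a a a a A A  =>  a a a a A A A   (applied A -> A A)
  Step 11: a a a a A A A  =>  a a a a a A A   (applied A -> a)
  Step 12: a a a a a A A  =>  a a a a a A A A   (applied A -> A A)
  Step 13: a a a a a A A A  =>  a a a a a a A A   (applied A -> a)
  Step 14: a a a a a a A A  =>  a a a a a a a A   (applied A -> a)
  Step 15: a a a a a a a A  =>  a a a a a a a a   (applied A -> a)
Final yield: a a a a a a a a
Total rewrite steps: 15

15


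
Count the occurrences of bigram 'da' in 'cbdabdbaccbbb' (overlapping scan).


Scanning 'cbdabdbaccbbb' for bigram 'da':
  Position 0: 'cb' -> no
  Position 1: 'bd' -> no
  Position 2: 'da' -> MATCH
  Position 3: 'ab' -> no
  Position 4: 'bd' -> no
  Position 5: 'db' -> no
  Position 6: 'ba' -> no
  Position 7: 'ac' -> no
  Position 8: 'cc' -> no
  Position 9: 'cb' -> no
  Position 10: 'bb' -> no
  Position 11: 'bb' -> no
Total matches: 1

1


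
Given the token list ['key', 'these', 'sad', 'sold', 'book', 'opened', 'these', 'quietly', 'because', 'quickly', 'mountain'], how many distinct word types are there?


Listing all tokens and tracking unique types:
  Token 1: 'key' -> NEW (unique so far: 1)
  Token 2: 'these' -> NEW (unique so far: 2)
  Token 3: 'sad' -> NEW (unique so far: 3)
  Token 4: 'sold' -> NEW (unique so far: 4)
  Token 5: 'book' -> NEW (unique so far: 5)
  Token 6: 'opened' -> NEW (unique so far: 6)
  Token 7: 'these' -> duplicate (unique so far: 6)
  Token 8: 'quietly' -> NEW (unique so far: 7)
  Token 9: 'because' -> NEW (unique so far: 8)
  Token 10: 'quickly' -> NEW (unique so far: 9)
  Token 11: 'mountain' -> NEW (unique so far: 10)
Unique types: ('because', 'book', 'key', 'mountain', 'opened', 'quickly', 'quietly', 'sad', 'sold', 'these')
Vocabulary size: 10

10


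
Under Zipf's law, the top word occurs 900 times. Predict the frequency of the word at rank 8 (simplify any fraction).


Zipf's law: freq(rank) = f1 / rank
f1 = 900, rank = 8
freq = 900 / 8
GCD(900, 8) = 4
Simplified: 225/2

225/2


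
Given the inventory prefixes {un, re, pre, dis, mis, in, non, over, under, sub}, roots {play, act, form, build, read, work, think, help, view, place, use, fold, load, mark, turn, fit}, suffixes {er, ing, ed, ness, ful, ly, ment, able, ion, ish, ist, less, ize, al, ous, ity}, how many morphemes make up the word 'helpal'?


Segmenting 'helpal' against the inventory:
  'help' -> root (morpheme 1)
  'al' -> suffix (morpheme 2)
Total morphemes: 2

2


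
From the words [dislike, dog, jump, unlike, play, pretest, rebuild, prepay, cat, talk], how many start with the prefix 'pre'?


Checking each word for prefix 'pre':
  'dislike' -> no (count: 0)
  'dog' -> no (count: 0)
  'jump' -> no (count: 0)
  'unlike' -> no (count: 0)
  'play' -> no (count: 0)
  'pretest' -> YES, starts with 'pre' (count: 1)
  'rebuild' -> no (count: 1)
  'prepay' -> YES, starts with 'pre' (count: 2)
  'cat' -> no (count: 2)
  'talk' -> no (count: 2)
Total with prefix 'pre': 2

2


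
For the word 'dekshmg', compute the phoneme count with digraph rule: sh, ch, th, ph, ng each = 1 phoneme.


Parsing 'dekshmg' greedily, digraphs first:
  'd' -> consonant phoneme (phonemes so far: 1)
  'e' -> vowel phoneme (phonemes so far: 2)
  'k' -> consonant phoneme (phonemes so far: 3)
  'sh' -> digraph (1 consonant phoneme) (phonemes so far: 4)
  'm' -> consonant phoneme (phonemes so far: 5)
  'g' -> consonant phoneme (phonemes so far: 6)
Total phonemes: 6

6


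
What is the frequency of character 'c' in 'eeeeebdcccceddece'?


Scanning 'eeeeebdcccceddece' for 'c':
  Position 7: 'c' -> MATCH (count: 1)
  Position 8: 'c' -> MATCH (count: 2)
  Position 9: 'c' -> MATCH (count: 3)
  Position 10: 'c' -> MATCH (count: 4)
  Position 15: 'c' -> MATCH (count: 5)
Total occurrences of 'c': 5

5


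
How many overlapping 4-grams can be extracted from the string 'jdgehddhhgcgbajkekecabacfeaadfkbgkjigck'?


String 'jdgehddhhgcgbajkekecabacfeaadfkbgkjigck' has length L = 39.
Number of overlapping n-grams = L - n + 1
Substituting: 39 - 4 + 1 = 36

36


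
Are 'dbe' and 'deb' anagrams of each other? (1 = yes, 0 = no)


Sort characters of 'dbe': 'bde'
Sort characters of 'deb': 'bde'
Sorted forms match -> they ARE anagrams
Result: 1

1


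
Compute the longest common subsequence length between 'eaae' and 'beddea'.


DP table for LCS of 'eaae' and 'beddea':
       b  e  d  d  e  a
    0  0  0  0  0  0  0
  e 0  0  1  1  1  1  1
  a 0  0  1  1  1  1  2
  a 0  0  1  1  1  1  2
  e 0  0  1  1  1  2  2
LCS: 'ea'
LCS length = 2

2


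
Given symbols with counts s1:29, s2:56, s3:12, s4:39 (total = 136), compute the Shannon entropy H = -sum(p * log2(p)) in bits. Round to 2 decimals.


Computing entropy H = -sum(p_i * log2(p_i)):
  s1: p = 29/136 = 0.2132, -p*log2(p) = 0.4754
  s2: p = 56/136 = 0.4118, -p*log2(p) = 0.5271
  s3: p = 12/136 = 0.0882, -p*log2(p) = 0.3090
  s4: p = 39/136 = 0.2868, -p*log2(p) = 0.5168
H = sum of terms = 1.8283
Rounded to 2 decimals: 1.83

1.83


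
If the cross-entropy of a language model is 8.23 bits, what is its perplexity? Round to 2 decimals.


Perplexity formula: PP = 2^H
H = 8.23
PP = 2^8.23
Decompose: 2^8.23 = 2^8 * 2^0.23
2^8 = 256, 2^0.23 ~ 1.1728349
PP ~ 256 * 1.1728349 = 300.2457344
Rounded to 2 decimals: 300.25

300.25


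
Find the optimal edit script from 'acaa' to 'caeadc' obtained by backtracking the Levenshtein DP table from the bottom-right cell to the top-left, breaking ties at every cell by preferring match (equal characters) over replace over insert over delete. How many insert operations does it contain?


Edit distance = 4. Backtracking from cell (4, 6) with preference match > replace > insert > delete,
then listing the resulting alignment 'acaa' -> 'caeadc' left to right:
  Step 1: insert 'c' [insertion #1]
  Step 2: keep 'a'
  Step 3: replace c->e
  Step 4: keep 'a'
  Step 5: insert 'd' [insertion #2]
  Step 6: replace a->c
Total insertions: 2

2
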